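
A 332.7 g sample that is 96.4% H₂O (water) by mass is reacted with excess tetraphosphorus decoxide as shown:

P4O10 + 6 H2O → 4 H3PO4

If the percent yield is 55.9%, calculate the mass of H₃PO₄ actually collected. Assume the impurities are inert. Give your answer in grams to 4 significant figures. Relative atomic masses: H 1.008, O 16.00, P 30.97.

650.1 g

Pure H2O available = 332.7 g × 0.964 = 320.72 g.
M(H2O) = 2(1.008) + 16.00 = 18.016 g/mol.
M(H3PO4) = 3(1.008) + 30.97 + 4(16.00) = 97.994 g/mol.
n(H2O) = 320.72 g / 18.016 g/mol = 17.802 mol.
From the equation the H2O:H3PO4 mole ratio is 6:4, so n(H3PO4) = 17.802 × 4/6 = 11.868 mol.
Mass of H3PO4 = 11.868 mol × 97.994 g/mol = 1163.0 g.
Actual mass collected = 1163.0 g × 0.559 = 650.12 g.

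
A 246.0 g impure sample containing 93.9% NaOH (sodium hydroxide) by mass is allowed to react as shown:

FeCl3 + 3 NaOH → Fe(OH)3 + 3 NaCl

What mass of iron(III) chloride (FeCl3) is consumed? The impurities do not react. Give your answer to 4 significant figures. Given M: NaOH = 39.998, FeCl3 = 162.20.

Mass of pure NaOH = 246.0 g × 0.939 = 230.99 g.
n(NaOH) = 230.99 g / 39.998 g/mol = 5.7751 mol.
From the equation the NaOH:FeCl3 mole ratio is 3:1, so n(FeCl3) = 5.7751 × 1/3 = 1.9250 mol.
Mass of FeCl3 = 1.9250 mol × 162.20 g/mol = 312.24 g.

312.2 g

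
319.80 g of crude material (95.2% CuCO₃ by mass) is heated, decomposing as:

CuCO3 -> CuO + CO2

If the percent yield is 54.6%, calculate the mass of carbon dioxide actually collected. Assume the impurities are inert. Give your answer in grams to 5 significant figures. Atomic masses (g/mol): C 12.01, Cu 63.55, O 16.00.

59.208 g

Pure CuCO3 available = 319.80 g × 0.952 = 304.450 g.
M(CuCO3) = 63.55 + 12.01 + 3(16.00) = 123.56 g/mol.
M(CO2) = 12.01 + 2(16.00) = 44.01 g/mol.
n(CuCO3) = 304.450 g / 123.56 g/mol = 2.46398 mol.
From the equation the CuCO3:CO2 mole ratio is 1:1, so n(CO2) = 2.46398 × 1/1 = 2.46398 mol.
Mass of CO2 = 2.46398 mol × 44.01 g/mol = 108.440 g.
Actual mass collected = 108.440 g × 0.546 = 59.2082 g.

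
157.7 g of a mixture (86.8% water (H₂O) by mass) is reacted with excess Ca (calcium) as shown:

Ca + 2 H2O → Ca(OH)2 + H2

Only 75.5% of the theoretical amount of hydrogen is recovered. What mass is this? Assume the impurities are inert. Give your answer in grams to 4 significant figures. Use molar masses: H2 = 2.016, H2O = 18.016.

5.782 g

Pure H2O available = 157.7 g × 0.868 = 136.88 g.
n(H2O) = 136.88 g / 18.016 g/mol = 7.5979 mol.
From the equation the H2O:H2 mole ratio is 2:1, so n(H2) = 7.5979 × 1/2 = 3.7989 mol.
Mass of H2 = 3.7989 mol × 2.016 g/mol = 7.6587 g.
Actual mass collected = 7.6587 g × 0.755 = 5.7823 g.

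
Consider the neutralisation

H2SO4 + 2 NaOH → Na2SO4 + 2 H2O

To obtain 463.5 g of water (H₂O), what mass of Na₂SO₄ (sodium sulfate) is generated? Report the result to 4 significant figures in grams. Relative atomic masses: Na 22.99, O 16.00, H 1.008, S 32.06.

M(H2O) = 2(1.008) + 16.00 = 18.016 g/mol.
M(Na2SO4) = 2(22.99) + 32.06 + 4(16.00) = 142.04 g/mol.
n(H2O) = 463.50 g / 18.016 g/mol = 25.727 mol.
From the equation the H2O:Na2SO4 mole ratio is 2:1, so n(Na2SO4) = 25.727 × 1/2 = 12.864 mol.
Mass of Na2SO4 = 12.864 mol × 142.04 g/mol = 1827.1 g.

1827 g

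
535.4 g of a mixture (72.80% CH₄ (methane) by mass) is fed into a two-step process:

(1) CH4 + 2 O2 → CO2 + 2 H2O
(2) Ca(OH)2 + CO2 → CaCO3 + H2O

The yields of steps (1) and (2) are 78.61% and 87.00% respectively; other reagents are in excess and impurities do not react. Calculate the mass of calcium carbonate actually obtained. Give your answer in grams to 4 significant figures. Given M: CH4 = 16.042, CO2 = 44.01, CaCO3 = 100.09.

Pure CH4 = 535.4 × 0.7280 = 389.77 g.
n(CH4) = 389.77 / 16.042 = 24.297 mol.
Step 1 (CH4:CO2 = 1:1): theoretical n(CO2) = 24.297 mol; at 78.61% yield, n(CO2) = 19.100 mol.
Step 2 (CO2:CaCO3 = 1:1): theoretical n(CaCO3) = 19.100 mol, so theoretical mass = 19.100 × 100.09 = 1911.7 g.
At 87.00% yield, actual mass of CaCO3 = 1911.7 × 0.8700 = 1663.2 g.

1663 g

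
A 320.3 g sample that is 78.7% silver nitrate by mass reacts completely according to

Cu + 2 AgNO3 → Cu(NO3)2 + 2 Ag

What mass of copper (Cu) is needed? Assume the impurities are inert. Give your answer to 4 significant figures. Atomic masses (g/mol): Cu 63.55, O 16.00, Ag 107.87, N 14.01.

Mass of pure AgNO3 = 320.3 g × 0.787 = 252.08 g.
M(AgNO3) = 107.87 + 14.01 + 3(16.00) = 169.88 g/mol.
M(Cu) = 63.55 g/mol.
n(AgNO3) = 252.08 g / 169.88 g/mol = 1.4838 mol.
From the equation the AgNO3:Cu mole ratio is 2:1, so n(Cu) = 1.4838 × 1/2 = 0.74192 mol.
Mass of Cu = 0.74192 mol × 63.55 g/mol = 47.149 g.

47.15 g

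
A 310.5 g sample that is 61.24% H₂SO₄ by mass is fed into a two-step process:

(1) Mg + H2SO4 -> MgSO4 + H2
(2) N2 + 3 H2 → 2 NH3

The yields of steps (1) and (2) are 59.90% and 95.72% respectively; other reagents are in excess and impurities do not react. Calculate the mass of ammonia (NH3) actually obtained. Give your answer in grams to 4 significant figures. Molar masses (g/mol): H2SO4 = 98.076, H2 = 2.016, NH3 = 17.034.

12.62 g

Pure H2SO4 = 310.5 × 0.6124 = 190.15 g.
n(H2SO4) = 190.15 / 98.076 = 1.9388 mol.
Step 1 (H2SO4:H2 = 1:1): theoretical n(H2) = 1.9388 mol; at 59.90% yield, n(H2) = 1.1613 mol.
Step 2 (H2:NH3 = 3:2): theoretical n(NH3) = 0.77423 mol, so theoretical mass = 0.77423 × 17.034 = 13.188 g.
At 95.72% yield, actual mass of NH3 = 13.188 × 0.9572 = 12.624 g.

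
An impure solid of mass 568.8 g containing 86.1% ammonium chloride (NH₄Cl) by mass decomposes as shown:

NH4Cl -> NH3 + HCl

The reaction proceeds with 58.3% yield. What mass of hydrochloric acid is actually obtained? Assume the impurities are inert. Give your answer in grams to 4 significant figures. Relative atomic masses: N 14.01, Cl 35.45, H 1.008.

Pure NH4Cl available = 568.8 g × 0.861 = 489.74 g.
M(NH4Cl) = 14.01 + 4(1.008) + 35.45 = 53.492 g/mol.
M(HCl) = 1.008 + 35.45 = 36.458 g/mol.
n(NH4Cl) = 489.74 g / 53.492 g/mol = 9.1553 mol.
From the equation the NH4Cl:HCl mole ratio is 1:1, so n(HCl) = 9.1553 × 1/1 = 9.1553 mol.
Mass of HCl = 9.1553 mol × 36.458 g/mol = 333.78 g.
Actual mass collected = 333.78 g × 0.583 = 194.60 g.

194.6 g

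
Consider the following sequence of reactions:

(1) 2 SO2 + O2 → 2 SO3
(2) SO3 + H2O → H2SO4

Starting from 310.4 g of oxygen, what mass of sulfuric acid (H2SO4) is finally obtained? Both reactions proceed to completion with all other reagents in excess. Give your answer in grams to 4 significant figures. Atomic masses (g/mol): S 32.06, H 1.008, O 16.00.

1903 g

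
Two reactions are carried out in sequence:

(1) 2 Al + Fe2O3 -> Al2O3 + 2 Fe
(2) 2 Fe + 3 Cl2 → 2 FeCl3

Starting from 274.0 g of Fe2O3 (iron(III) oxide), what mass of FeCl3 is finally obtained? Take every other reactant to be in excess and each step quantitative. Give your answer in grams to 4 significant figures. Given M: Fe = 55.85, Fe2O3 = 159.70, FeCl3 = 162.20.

556.6 g

n(Fe2O3) = 274.00 / 159.70 = 1.7157 mol.
Step 1 gives a 1:2 ratio of Fe2O3 to Fe, so n(Fe) = 3.4314 mol.
In step 2 the Fe:FeCl3 ratio is 2:2, so n(FeCl3) = 3.4314 mol.
Mass of FeCl3 = 3.4314 × 162.20 = 556.58 g.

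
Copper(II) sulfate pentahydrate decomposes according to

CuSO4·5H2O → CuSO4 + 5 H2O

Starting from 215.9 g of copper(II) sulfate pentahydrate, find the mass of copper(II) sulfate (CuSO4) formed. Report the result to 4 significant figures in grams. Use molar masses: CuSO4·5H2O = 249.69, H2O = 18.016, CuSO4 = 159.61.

138.0 g

n(CuSO4·5H2O) = 215.90 g / 249.69 g/mol = 0.86467 mol.
From the equation the CuSO4·5H2O:CuSO4 mole ratio is 1:1, so n(CuSO4) = 0.86467 × 1/1 = 0.86467 mol.
Mass of CuSO4 = 0.86467 mol × 159.61 g/mol = 138.01 g.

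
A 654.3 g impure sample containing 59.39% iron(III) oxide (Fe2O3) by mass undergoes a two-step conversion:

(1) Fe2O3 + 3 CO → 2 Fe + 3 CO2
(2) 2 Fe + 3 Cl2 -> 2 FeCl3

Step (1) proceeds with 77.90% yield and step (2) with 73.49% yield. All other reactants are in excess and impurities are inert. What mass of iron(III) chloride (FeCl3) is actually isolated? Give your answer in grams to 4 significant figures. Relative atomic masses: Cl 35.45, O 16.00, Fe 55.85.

Pure Fe2O3 = 654.3 × 0.5939 = 388.59 g.
M(Fe2O3) = 2(55.85) + 3(16.00) = 159.70 g/mol.
M(FeCl3) = 55.85 + 3(35.45) = 162.20 g/mol.
n(Fe2O3) = 388.59 / 159.70 = 2.4332 mol.
Step 1 (Fe2O3:Fe = 1:2): theoretical n(Fe) = 4.8665 mol; at 77.90% yield, n(Fe) = 3.7910 mol.
Step 2 (Fe:FeCl3 = 2:2): theoretical n(FeCl3) = 3.7910 mol, so theoretical mass = 3.7910 × 162.20 = 614.90 g.
At 73.49% yield, actual mass of FeCl3 = 614.90 × 0.7349 = 451.89 g.

451.9 g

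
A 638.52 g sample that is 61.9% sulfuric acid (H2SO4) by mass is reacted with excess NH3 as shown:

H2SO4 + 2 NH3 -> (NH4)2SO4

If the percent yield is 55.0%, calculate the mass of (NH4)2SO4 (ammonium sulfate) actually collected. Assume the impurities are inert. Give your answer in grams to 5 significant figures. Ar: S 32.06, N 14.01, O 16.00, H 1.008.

Pure H2SO4 available = 638.52 g × 0.619 = 395.244 g.
M(H2SO4) = 2(1.008) + 32.06 + 4(16.00) = 98.076 g/mol.
M((NH4)2SO4) = 2(14.01) + 8(1.008) + 32.06 + 4(16.00) = 132.144 g/mol.
n(H2SO4) = 395.244 g / 98.076 g/mol = 4.02998 mol.
From the equation the H2SO4:(NH4)2SO4 mole ratio is 1:1, so n((NH4)2SO4) = 4.02998 × 1/1 = 4.02998 mol.
Mass of (NH4)2SO4 = 4.02998 mol × 132.144 g/mol = 532.537 g.
Actual mass collected = 532.537 g × 0.550 = 292.895 g.

292.90 g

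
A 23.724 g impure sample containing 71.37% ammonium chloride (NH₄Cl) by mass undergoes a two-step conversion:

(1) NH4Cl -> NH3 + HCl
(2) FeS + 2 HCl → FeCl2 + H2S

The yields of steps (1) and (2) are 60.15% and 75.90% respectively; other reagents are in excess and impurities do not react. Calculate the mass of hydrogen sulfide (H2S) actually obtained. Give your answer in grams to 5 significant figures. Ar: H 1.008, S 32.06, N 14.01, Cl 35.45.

Pure NH4Cl = 23.724 × 0.7137 = 16.9318 g.
M(NH4Cl) = 14.01 + 4(1.008) + 35.45 = 53.492 g/mol.
M(H2S) = 2(1.008) + 32.06 = 34.076 g/mol.
n(NH4Cl) = 16.9318 / 53.492 = 0.316530 mol.
Step 1 (NH4Cl:HCl = 1:1): theoretical n(HCl) = 0.316530 mol; at 60.15% yield, n(HCl) = 0.190393 mol.
Step 2 (HCl:H2S = 2:1): theoretical n(H2S) = 0.0951964 mol, so theoretical mass = 0.0951964 × 34.076 = 3.24391 g.
At 75.90% yield, actual mass of H2S = 3.24391 × 0.7590 = 2.46213 g.

2.4621 g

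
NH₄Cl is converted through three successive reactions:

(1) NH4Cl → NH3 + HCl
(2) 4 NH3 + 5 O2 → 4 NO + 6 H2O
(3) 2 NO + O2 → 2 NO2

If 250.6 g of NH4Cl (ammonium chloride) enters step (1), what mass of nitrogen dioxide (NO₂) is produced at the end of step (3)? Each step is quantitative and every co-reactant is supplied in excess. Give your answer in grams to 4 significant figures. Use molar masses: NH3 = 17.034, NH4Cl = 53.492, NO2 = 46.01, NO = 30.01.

215.5 g

n(NH4Cl) = 250.6 / 53.492 = 4.6848 mol.
Reaction (1): NH4Cl→NH3 ratio 1:1 ⇒ n(NH3) = 4.6848 mol.
Reaction (2): NH3→NO ratio 4:4 ⇒ n(NO) = 4.6848 mol.
Reaction (3): NO→NO2 ratio 2:2 ⇒ n(NO2) = 4.6848 mol.
Mass of NO2 = 4.6848 × 46.01 = 215.55 g.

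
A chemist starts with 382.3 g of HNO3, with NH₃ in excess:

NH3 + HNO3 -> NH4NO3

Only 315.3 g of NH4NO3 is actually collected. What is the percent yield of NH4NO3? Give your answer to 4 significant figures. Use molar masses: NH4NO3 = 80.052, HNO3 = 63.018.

n(HNO3) = 382.30 g / 63.018 g/mol = 6.0665 mol.
From the equation the HNO3:NH4NO3 mole ratio is 1:1, so n(NH4NO3) = 6.0665 × 1/1 = 6.0665 mol.
Mass of NH4NO3 = 6.0665 mol × 80.052 g/mol = 485.64 g.
This is the theoretical yield. Percent yield = 315.3 g / 485.64 g × 100% = 64.925%.

64.93 %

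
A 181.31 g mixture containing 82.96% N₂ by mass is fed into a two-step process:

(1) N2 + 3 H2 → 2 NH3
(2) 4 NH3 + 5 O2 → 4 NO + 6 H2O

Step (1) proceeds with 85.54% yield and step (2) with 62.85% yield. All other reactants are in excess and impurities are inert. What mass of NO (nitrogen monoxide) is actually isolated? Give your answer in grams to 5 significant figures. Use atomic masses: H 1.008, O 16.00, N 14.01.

Pure N2 = 181.31 × 0.8296 = 150.415 g.
M(N2) = 2(14.01) = 28.02 g/mol.
M(NO) = 14.01 + 16.00 = 30.01 g/mol.
n(N2) = 150.415 / 28.02 = 5.36812 mol.
Step 1 (N2:NH3 = 1:2): theoretical n(NH3) = 10.7362 mol; at 85.54% yield, n(NH3) = 9.18378 mol.
Step 2 (NH3:NO = 4:4): theoretical n(NO) = 9.18378 mol, so theoretical mass = 9.18378 × 30.01 = 275.605 g.
At 62.85% yield, actual mass of NO = 275.605 × 0.6285 = 173.218 g.

173.22 g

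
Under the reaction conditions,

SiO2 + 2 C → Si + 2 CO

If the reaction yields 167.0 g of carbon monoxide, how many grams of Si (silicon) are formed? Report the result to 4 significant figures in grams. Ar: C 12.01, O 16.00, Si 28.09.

83.74 g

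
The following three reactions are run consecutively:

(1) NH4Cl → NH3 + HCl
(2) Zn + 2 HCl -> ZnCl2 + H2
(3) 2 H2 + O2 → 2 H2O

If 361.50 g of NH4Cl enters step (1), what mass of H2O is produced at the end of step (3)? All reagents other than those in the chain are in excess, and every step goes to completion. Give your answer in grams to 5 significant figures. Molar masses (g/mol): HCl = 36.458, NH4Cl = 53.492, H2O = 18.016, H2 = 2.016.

n(NH4Cl) = 361.50 / 53.492 = 6.75802 mol.
Reaction (1): NH4Cl→HCl ratio 1:1 ⇒ n(HCl) = 6.75802 mol.
Reaction (2): HCl→H2 ratio 2:1 ⇒ n(H2) = 3.37901 mol.
Reaction (3): H2→H2O ratio 2:2 ⇒ n(H2O) = 3.37901 mol.
Mass of H2O = 3.37901 × 18.016 = 60.8762 g.

60.876 g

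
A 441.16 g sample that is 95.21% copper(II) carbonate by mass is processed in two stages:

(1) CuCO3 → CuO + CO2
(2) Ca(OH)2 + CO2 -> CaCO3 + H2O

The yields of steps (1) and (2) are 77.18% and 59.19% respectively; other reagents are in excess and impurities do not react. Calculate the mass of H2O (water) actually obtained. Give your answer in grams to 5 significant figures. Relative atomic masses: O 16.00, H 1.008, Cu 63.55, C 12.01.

Pure CuCO3 = 441.16 × 0.9521 = 420.028 g.
M(CuCO3) = 63.55 + 12.01 + 3(16.00) = 123.56 g/mol.
M(H2O) = 2(1.008) + 16.00 = 18.016 g/mol.
n(CuCO3) = 420.028 / 123.56 = 3.39939 mol.
Step 1 (CuCO3:CO2 = 1:1): theoretical n(CO2) = 3.39939 mol; at 77.18% yield, n(CO2) = 2.62365 mol.
Step 2 (CO2:H2O = 1:1): theoretical n(H2O) = 2.62365 mol, so theoretical mass = 2.62365 × 18.016 = 47.2676 g.
At 59.19% yield, actual mass of H2O = 47.2676 × 0.5919 = 27.9777 g.

27.978 g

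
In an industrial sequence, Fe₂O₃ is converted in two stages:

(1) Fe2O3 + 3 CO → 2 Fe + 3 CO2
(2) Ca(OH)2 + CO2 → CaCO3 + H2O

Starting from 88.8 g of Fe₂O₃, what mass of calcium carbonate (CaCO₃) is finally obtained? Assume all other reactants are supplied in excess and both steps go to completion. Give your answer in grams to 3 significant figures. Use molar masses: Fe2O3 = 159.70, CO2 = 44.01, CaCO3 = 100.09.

n(Fe2O3) = 88.80 / 159.70 = 0.5560 mol.
Step 1 gives a 1:3 ratio of Fe2O3 to CO2, so n(CO2) = 1.668 mol.
In step 2 the CO2:CaCO3 ratio is 1:1, so n(CaCO3) = 1.668 mol.
Mass of CaCO3 = 1.668 × 100.09 = 167.0 g.

167 g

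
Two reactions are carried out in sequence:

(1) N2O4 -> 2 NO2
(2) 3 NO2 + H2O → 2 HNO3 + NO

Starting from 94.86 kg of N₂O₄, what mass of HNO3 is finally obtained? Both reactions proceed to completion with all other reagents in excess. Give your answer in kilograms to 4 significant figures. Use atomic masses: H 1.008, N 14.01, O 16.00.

86.62 kg

M(N2O4) = 2(14.01) + 4(16.00) = 92.02 g/mol.
M(HNO3) = 1.008 + 14.01 + 3(16.00) = 63.018 g/mol.
94.86 kg = 94860 g.
n(N2O4) = 94860 / 92.02 = 1030.9 mol.
Step 1 gives a 1:2 ratio of N2O4 to NO2, so n(NO2) = 2061.7 mol.
In step 2 the NO2:HNO3 ratio is 3:2, so n(HNO3) = 1374.5 mol.
Mass of HNO3 = 1374.5 × 63.018 = 86617 g = 86.62 kg.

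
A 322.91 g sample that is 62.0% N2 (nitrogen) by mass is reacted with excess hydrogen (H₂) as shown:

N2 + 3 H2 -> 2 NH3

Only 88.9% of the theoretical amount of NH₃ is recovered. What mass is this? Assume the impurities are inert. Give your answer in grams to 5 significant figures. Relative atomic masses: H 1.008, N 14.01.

216.40 g

Pure N2 available = 322.91 g × 0.620 = 200.204 g.
M(N2) = 2(14.01) = 28.02 g/mol.
M(NH3) = 14.01 + 3(1.008) = 17.034 g/mol.
n(N2) = 200.204 g / 28.02 g/mol = 7.14505 mol.
From the equation the N2:NH3 mole ratio is 1:2, so n(NH3) = 7.14505 × 2/1 = 14.2901 mol.
Mass of NH3 = 14.2901 mol × 17.034 g/mol = 243.417 g.
Actual mass collected = 243.417 g × 0.889 = 216.398 g.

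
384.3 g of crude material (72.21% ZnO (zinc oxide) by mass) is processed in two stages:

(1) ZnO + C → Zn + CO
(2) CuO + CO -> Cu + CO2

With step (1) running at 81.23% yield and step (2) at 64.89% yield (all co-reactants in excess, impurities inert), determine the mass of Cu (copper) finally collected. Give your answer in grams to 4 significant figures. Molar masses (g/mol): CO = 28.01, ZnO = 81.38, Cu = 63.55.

Pure ZnO = 384.3 × 0.7221 = 277.50 g.
n(ZnO) = 277.50 / 81.38 = 3.4100 mol.
Step 1 (ZnO:CO = 1:1): theoretical n(CO) = 3.4100 mol; at 81.23% yield, n(CO) = 2.7699 mol.
Step 2 (CO:Cu = 1:1): theoretical n(Cu) = 2.7699 mol, so theoretical mass = 2.7699 × 63.55 = 176.03 g.
At 64.89% yield, actual mass of Cu = 176.03 × 0.6489 = 114.22 g.

114.2 g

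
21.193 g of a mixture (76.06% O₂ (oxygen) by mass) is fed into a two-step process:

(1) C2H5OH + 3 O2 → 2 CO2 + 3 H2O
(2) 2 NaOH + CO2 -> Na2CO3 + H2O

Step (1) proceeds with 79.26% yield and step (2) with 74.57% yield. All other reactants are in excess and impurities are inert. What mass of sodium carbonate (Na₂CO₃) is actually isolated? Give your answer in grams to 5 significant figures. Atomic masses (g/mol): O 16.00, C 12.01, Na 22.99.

Pure O2 = 21.193 × 0.7606 = 16.1194 g.
M(O2) = 2(16.00) = 32.00 g/mol.
M(Na2CO3) = 2(22.99) + 12.01 + 3(16.00) = 105.99 g/mol.
n(O2) = 16.1194 / 32.00 = 0.503731 mol.
Step 1 (O2:CO2 = 3:2): theoretical n(CO2) = 0.335821 mol; at 79.26% yield, n(CO2) = 0.266172 mol.
Step 2 (CO2:Na2CO3 = 1:1): theoretical n(Na2CO3) = 0.266172 mol, so theoretical mass = 0.266172 × 105.99 = 28.2115 g.
At 74.57% yield, actual mass of Na2CO3 = 28.2115 × 0.7457 = 21.0373 g.

21.037 g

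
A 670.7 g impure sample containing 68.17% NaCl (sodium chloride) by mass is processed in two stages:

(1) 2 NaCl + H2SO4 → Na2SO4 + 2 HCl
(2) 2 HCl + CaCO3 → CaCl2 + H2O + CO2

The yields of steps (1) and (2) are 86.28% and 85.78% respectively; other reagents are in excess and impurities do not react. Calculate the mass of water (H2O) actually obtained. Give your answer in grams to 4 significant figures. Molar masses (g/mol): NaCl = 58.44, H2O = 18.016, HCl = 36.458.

Pure NaCl = 670.7 × 0.6817 = 457.22 g.
n(NaCl) = 457.22 / 58.44 = 7.8237 mol.
Step 1 (NaCl:HCl = 2:2): theoretical n(HCl) = 7.8237 mol; at 86.28% yield, n(HCl) = 6.7503 mol.
Step 2 (HCl:H2O = 2:1): theoretical n(H2O) = 3.3751 mol, so theoretical mass = 3.3751 × 18.016 = 60.806 g.
At 85.78% yield, actual mass of H2O = 60.806 × 0.8578 = 52.160 g.

52.16 g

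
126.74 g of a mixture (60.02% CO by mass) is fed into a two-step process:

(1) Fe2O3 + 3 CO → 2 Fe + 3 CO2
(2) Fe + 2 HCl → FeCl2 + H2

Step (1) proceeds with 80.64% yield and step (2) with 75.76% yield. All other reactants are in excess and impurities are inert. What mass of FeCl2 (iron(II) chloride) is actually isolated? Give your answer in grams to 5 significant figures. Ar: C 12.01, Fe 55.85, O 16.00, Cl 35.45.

140.20 g

Pure CO = 126.74 × 0.6002 = 76.0693 g.
M(CO) = 12.01 + 16.00 = 28.01 g/mol.
M(FeCl2) = 55.85 + 2(35.45) = 126.75 g/mol.
n(CO) = 76.0693 / 28.01 = 2.71579 mol.
Step 1 (CO:Fe = 3:2): theoretical n(Fe) = 1.81053 mol; at 80.64% yield, n(Fe) = 1.46001 mol.
Step 2 (Fe:FeCl2 = 1:1): theoretical n(FeCl2) = 1.46001 mol, so theoretical mass = 1.46001 × 126.75 = 185.056 g.
At 75.76% yield, actual mass of FeCl2 = 185.056 × 0.7576 = 140.199 g.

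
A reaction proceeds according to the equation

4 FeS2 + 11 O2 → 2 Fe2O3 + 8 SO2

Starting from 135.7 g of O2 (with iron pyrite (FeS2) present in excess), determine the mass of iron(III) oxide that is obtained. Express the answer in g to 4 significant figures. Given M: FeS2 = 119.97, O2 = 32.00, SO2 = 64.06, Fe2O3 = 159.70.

123.1 g

n(O2) = 135.70 g / 32.00 g/mol = 4.2406 mol.
From the equation the O2:Fe2O3 mole ratio is 11:2, so n(Fe2O3) = 4.2406 × 2/11 = 0.77102 mol.
Mass of Fe2O3 = 0.77102 mol × 159.70 g/mol = 123.13 g.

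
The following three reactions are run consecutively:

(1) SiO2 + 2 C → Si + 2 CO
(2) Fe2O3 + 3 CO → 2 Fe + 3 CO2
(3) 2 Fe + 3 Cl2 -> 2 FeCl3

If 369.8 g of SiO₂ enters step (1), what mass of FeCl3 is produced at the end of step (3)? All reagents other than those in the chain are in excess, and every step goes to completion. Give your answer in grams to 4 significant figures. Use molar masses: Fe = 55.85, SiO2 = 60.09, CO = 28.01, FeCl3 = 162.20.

1331 g

n(SiO2) = 369.8 / 60.09 = 6.1541 mol.
Reaction (1): SiO2→CO ratio 1:2 ⇒ n(CO) = 12.308 mol.
Reaction (2): CO→Fe ratio 3:2 ⇒ n(Fe) = 8.2055 mol.
Reaction (3): Fe→FeCl3 ratio 2:2 ⇒ n(FeCl3) = 8.2055 mol.
Mass of FeCl3 = 8.2055 × 162.20 = 1330.9 g.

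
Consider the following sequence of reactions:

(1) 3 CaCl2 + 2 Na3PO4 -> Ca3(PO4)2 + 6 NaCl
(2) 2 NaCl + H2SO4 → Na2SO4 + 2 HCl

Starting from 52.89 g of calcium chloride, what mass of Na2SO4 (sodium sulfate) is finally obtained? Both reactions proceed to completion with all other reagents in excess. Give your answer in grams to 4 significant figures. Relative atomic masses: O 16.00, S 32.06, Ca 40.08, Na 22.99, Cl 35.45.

67.69 g

M(CaCl2) = 40.08 + 2(35.45) = 110.98 g/mol.
M(Na2SO4) = 2(22.99) + 32.06 + 4(16.00) = 142.04 g/mol.
n(CaCl2) = 52.890 / 110.98 = 0.47657 mol.
Step 1 gives a 3:6 ratio of CaCl2 to NaCl, so n(NaCl) = 0.95314 mol.
In step 2 the NaCl:Na2SO4 ratio is 2:1, so n(Na2SO4) = 0.47657 mol.
Mass of Na2SO4 = 0.47657 × 142.04 = 67.692 g.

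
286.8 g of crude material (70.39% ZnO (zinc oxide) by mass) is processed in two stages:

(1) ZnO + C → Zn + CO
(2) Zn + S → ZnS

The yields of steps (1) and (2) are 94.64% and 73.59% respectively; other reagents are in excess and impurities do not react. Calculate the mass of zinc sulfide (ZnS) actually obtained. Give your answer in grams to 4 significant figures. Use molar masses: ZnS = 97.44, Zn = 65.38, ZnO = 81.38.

168.3 g

Pure ZnO = 286.8 × 0.7039 = 201.88 g.
n(ZnO) = 201.88 / 81.38 = 2.4807 mol.
Step 1 (ZnO:Zn = 1:1): theoretical n(Zn) = 2.4807 mol; at 94.64% yield, n(Zn) = 2.3477 mol.
Step 2 (Zn:ZnS = 1:1): theoretical n(ZnS) = 2.3477 mol, so theoretical mass = 2.3477 × 97.44 = 228.76 g.
At 73.59% yield, actual mass of ZnS = 228.76 × 0.7359 = 168.35 g.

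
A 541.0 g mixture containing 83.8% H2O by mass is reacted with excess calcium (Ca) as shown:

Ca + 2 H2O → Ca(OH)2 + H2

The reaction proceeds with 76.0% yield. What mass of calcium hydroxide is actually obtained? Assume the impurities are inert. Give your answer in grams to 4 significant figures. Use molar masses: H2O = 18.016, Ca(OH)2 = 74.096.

Pure H2O available = 541.0 g × 0.838 = 453.36 g.
n(H2O) = 453.36 g / 18.016 g/mol = 25.164 mol.
From the equation the H2O:Ca(OH)2 mole ratio is 2:1, so n(Ca(OH)2) = 25.164 × 1/2 = 12.582 mol.
Mass of Ca(OH)2 = 12.582 mol × 74.096 g/mol = 932.28 g.
Actual mass collected = 932.28 g × 0.760 = 708.53 g.

708.5 g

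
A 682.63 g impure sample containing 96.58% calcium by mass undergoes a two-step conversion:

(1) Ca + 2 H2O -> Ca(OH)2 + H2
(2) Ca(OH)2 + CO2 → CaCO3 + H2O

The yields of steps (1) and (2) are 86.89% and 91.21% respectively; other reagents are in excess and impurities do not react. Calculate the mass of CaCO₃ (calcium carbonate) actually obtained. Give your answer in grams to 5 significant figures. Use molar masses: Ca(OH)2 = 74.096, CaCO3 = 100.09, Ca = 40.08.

Pure Ca = 682.63 × 0.9658 = 659.284 g.
n(Ca) = 659.284 / 40.08 = 16.4492 mol.
Step 1 (Ca:Ca(OH)2 = 1:1): theoretical n(Ca(OH)2) = 16.4492 mol; at 86.89% yield, n(Ca(OH)2) = 14.2927 mol.
Step 2 (Ca(OH)2:CaCO3 = 1:1): theoretical n(CaCO3) = 14.2927 mol, so theoretical mass = 14.2927 × 100.09 = 1430.56 g.
At 91.21% yield, actual mass of CaCO3 = 1430.56 × 0.9121 = 1304.81 g.

1304.8 g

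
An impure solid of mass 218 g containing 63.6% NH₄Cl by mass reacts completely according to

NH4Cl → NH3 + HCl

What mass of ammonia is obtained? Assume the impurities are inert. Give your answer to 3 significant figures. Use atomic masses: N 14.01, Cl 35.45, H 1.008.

44.2 g

Mass of pure NH4Cl = 218 g × 0.636 = 138.6 g.
M(NH4Cl) = 14.01 + 4(1.008) + 35.45 = 53.492 g/mol.
M(NH3) = 14.01 + 3(1.008) = 17.034 g/mol.
n(NH4Cl) = 138.6 g / 53.492 g/mol = 2.592 mol.
From the equation the NH4Cl:NH3 mole ratio is 1:1, so n(NH3) = 2.592 × 1/1 = 2.592 mol.
Mass of NH3 = 2.592 mol × 17.034 g/mol = 44.15 g.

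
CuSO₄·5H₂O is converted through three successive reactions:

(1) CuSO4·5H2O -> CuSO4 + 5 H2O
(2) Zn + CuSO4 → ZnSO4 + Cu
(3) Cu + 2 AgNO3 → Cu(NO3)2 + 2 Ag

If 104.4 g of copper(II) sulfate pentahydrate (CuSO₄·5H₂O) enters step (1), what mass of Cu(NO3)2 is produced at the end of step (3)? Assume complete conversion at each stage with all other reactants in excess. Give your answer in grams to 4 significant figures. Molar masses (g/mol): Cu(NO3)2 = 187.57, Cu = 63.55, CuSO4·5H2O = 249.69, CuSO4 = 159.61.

n(CuSO4·5H2O) = 104.4 / 249.69 = 0.41812 mol.
Reaction (1): CuSO4·5H2O→CuSO4 ratio 1:1 ⇒ n(CuSO4) = 0.41812 mol.
Reaction (2): CuSO4→Cu ratio 1:1 ⇒ n(Cu) = 0.41812 mol.
Reaction (3): Cu→Cu(NO3)2 ratio 1:1 ⇒ n(Cu(NO3)2) = 0.41812 mol.
Mass of Cu(NO3)2 = 0.41812 × 187.57 = 78.426 g.

78.43 g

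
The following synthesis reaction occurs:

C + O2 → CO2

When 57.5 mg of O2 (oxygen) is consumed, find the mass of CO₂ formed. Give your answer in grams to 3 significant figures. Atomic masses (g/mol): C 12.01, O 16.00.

M(O2) = 2(16.00) = 32.00 g/mol.
M(CO2) = 12.01 + 2(16.00) = 44.01 g/mol.
Convert: 57.5 mg = 0.05750 g.
n(O2) = 0.05750 g / 32.00 g/mol = 0.001797 mol.
From the equation the O2:CO2 mole ratio is 1:1, so n(CO2) = 0.001797 × 1/1 = 0.001797 mol.
Mass of CO2 = 0.001797 mol × 44.01 g/mol = 0.07908 g.

0.0791 g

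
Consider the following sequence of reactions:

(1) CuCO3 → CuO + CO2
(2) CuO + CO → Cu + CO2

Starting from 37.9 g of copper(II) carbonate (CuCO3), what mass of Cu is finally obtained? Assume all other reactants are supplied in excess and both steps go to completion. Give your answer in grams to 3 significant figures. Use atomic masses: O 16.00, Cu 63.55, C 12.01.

M(CuCO3) = 63.55 + 12.01 + 3(16.00) = 123.56 g/mol.
M(Cu) = 63.55 g/mol.
n(CuCO3) = 37.90 / 123.56 = 0.3067 mol.
Step 1 gives a 1:1 ratio of CuCO3 to CuO, so n(CuO) = 0.3067 mol.
In step 2 the CuO:Cu ratio is 1:1, so n(Cu) = 0.3067 mol.
Mass of Cu = 0.3067 × 63.55 = 19.49 g.

19.5 g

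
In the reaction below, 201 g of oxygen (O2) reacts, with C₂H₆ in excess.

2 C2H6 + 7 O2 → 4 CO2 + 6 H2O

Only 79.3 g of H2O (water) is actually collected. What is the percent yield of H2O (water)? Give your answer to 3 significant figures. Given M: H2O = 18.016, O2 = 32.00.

n(O2) = 201.0 g / 32.00 g/mol = 6.281 mol.
From the equation the O2:H2O mole ratio is 7:6, so n(H2O) = 6.281 × 6/7 = 5.384 mol.
Mass of H2O = 5.384 mol × 18.016 g/mol = 97.00 g.
This is the theoretical yield. Percent yield = 79.3 g / 97.00 g × 100% = 81.76%.

81.8 %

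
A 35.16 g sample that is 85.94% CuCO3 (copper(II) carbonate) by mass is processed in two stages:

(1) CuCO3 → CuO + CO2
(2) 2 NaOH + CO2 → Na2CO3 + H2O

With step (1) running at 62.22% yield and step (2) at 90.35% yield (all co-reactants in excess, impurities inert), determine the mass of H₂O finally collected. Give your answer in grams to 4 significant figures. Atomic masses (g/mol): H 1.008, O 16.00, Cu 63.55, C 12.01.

Pure CuCO3 = 35.16 × 0.8594 = 30.217 g.
M(CuCO3) = 63.55 + 12.01 + 3(16.00) = 123.56 g/mol.
M(H2O) = 2(1.008) + 16.00 = 18.016 g/mol.
n(CuCO3) = 30.217 / 123.56 = 0.24455 mol.
Step 1 (CuCO3:CO2 = 1:1): theoretical n(CO2) = 0.24455 mol; at 62.22% yield, n(CO2) = 0.15216 mol.
Step 2 (CO2:H2O = 1:1): theoretical n(H2O) = 0.15216 mol, so theoretical mass = 0.15216 × 18.016 = 2.7413 g.
At 90.35% yield, actual mass of H2O = 2.7413 × 0.9035 = 2.4768 g.

2.477 g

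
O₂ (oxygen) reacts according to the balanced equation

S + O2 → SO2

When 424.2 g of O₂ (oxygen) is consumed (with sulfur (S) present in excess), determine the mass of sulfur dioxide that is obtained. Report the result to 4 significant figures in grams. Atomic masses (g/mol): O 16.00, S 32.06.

849.2 g

M(O2) = 2(16.00) = 32.00 g/mol.
M(SO2) = 32.06 + 2(16.00) = 64.06 g/mol.
n(O2) = 424.20 g / 32.00 g/mol = 13.256 mol.
From the equation the O2:SO2 mole ratio is 1:1, so n(SO2) = 13.256 × 1/1 = 13.256 mol.
Mass of SO2 = 13.256 mol × 64.06 g/mol = 849.20 g.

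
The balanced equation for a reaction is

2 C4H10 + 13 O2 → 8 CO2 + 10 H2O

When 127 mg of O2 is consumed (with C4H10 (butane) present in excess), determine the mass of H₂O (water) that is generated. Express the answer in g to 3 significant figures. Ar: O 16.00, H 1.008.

0.0550 g

M(O2) = 2(16.00) = 32.00 g/mol.
M(H2O) = 2(1.008) + 16.00 = 18.016 g/mol.
Convert: 127 mg = 0.1270 g.
n(O2) = 0.1270 g / 32.00 g/mol = 0.003969 mol.
From the equation the O2:H2O mole ratio is 13:10, so n(H2O) = 0.003969 × 10/13 = 0.003053 mol.
Mass of H2O = 0.003053 mol × 18.016 g/mol = 0.05500 g.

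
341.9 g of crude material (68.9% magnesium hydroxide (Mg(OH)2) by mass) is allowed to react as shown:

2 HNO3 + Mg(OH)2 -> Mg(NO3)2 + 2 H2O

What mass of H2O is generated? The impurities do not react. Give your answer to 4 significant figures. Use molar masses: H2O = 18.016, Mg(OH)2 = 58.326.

Mass of pure Mg(OH)2 = 341.9 g × 0.689 = 235.57 g.
n(Mg(OH)2) = 235.57 g / 58.326 g/mol = 4.0388 mol.
From the equation the Mg(OH)2:H2O mole ratio is 1:2, so n(H2O) = 4.0388 × 2/1 = 8.0777 mol.
Mass of H2O = 8.0777 mol × 18.016 g/mol = 145.53 g.

145.5 g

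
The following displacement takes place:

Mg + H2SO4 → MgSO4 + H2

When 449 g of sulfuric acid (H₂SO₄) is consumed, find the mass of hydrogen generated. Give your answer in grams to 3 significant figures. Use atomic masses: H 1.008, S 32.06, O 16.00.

9.23 g

M(H2SO4) = 2(1.008) + 32.06 + 4(16.00) = 98.076 g/mol.
M(H2) = 2(1.008) = 2.016 g/mol.
n(H2SO4) = 449.0 g / 98.076 g/mol = 4.578 mol.
From the equation the H2SO4:H2 mole ratio is 1:1, so n(H2) = 4.578 × 1/1 = 4.578 mol.
Mass of H2 = 4.578 mol × 2.016 g/mol = 9.229 g.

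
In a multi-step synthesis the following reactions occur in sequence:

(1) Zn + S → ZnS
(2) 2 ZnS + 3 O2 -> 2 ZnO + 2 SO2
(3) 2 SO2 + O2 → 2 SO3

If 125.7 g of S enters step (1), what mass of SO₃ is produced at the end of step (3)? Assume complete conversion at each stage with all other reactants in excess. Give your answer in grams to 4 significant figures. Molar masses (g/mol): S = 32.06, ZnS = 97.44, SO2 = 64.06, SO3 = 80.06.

n(S) = 125.7 / 32.06 = 3.9208 mol.
Reaction (1): S→ZnS ratio 1:1 ⇒ n(ZnS) = 3.9208 mol.
Reaction (2): ZnS→SO2 ratio 2:2 ⇒ n(SO2) = 3.9208 mol.
Reaction (3): SO2→SO3 ratio 2:2 ⇒ n(SO3) = 3.9208 mol.
Mass of SO3 = 3.9208 × 80.06 = 313.90 g.

313.9 g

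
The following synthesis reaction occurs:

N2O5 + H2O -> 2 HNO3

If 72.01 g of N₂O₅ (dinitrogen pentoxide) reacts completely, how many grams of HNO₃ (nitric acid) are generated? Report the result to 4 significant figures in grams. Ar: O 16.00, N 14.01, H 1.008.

84.02 g

M(N2O5) = 2(14.01) + 5(16.00) = 108.02 g/mol.
M(HNO3) = 1.008 + 14.01 + 3(16.00) = 63.018 g/mol.
n(N2O5) = 72.010 g / 108.02 g/mol = 0.66664 mol.
From the equation the N2O5:HNO3 mole ratio is 1:2, so n(HNO3) = 0.66664 × 2/1 = 1.3333 mol.
Mass of HNO3 = 1.3333 mol × 63.018 g/mol = 84.020 g.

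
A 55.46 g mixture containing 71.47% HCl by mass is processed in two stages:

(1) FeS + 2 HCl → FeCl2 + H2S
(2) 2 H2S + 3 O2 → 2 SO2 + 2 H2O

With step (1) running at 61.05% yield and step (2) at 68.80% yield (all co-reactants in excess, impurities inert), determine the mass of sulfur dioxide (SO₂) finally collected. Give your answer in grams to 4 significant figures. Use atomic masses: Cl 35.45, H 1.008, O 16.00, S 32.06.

Pure HCl = 55.46 × 0.7147 = 39.637 g.
M(HCl) = 1.008 + 35.45 = 36.458 g/mol.
M(SO2) = 32.06 + 2(16.00) = 64.06 g/mol.
n(HCl) = 39.637 / 36.458 = 1.0872 mol.
Step 1 (HCl:H2S = 2:1): theoretical n(H2S) = 0.54360 mol; at 61.05% yield, n(H2S) = 0.33187 mol.
Step 2 (H2S:SO2 = 2:2): theoretical n(SO2) = 0.33187 mol, so theoretical mass = 0.33187 × 64.06 = 21.260 g.
At 68.80% yield, actual mass of SO2 = 21.260 × 0.6880 = 14.627 g.

14.63 g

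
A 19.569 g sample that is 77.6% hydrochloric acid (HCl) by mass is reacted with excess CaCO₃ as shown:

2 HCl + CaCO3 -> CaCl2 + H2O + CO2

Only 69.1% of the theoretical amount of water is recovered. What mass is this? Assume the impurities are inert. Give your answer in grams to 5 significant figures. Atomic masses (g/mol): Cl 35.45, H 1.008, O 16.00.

2.5927 g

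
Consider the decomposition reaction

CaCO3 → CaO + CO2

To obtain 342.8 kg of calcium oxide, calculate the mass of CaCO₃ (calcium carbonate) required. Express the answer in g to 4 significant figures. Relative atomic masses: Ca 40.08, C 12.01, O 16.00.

611800 g

M(CaO) = 40.08 + 16.00 = 56.08 g/mol.
M(CaCO3) = 40.08 + 12.01 + 3(16.00) = 100.09 g/mol.
Convert: 342.8 kg = 342800 g.
n(CaO) = 342800 g / 56.08 g/mol = 6112.7 mol.
From the equation the CaO:CaCO3 mole ratio is 1:1, so n(CaCO3) = 6112.7 × 1/1 = 6112.7 mol.
Mass of CaCO3 = 6112.7 mol × 100.09 g/mol = 611820 g.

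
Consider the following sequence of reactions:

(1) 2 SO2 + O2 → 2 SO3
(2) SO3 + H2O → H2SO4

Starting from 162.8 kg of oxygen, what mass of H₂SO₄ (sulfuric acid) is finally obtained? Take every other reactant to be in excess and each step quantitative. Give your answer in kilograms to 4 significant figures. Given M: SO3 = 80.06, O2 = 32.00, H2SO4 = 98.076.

162.8 kg = 162800 g.
n(O2) = 162800 / 32.00 = 5087.5 mol.
Step 1 gives a 1:2 ratio of O2 to SO3, so n(SO3) = 10175 mol.
In step 2 the SO3:H2SO4 ratio is 1:1, so n(H2SO4) = 10175 mol.
Mass of H2SO4 = 10175 × 98.076 = 997920 g = 997.9 kg.

997.9 kg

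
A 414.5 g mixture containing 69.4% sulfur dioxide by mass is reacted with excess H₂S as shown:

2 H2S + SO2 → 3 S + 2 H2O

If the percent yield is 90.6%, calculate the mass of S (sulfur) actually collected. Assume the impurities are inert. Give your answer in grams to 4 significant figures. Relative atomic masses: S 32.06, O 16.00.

Pure SO2 available = 414.5 g × 0.694 = 287.66 g.
M(SO2) = 32.06 + 2(16.00) = 64.06 g/mol.
M(S) = 32.06 g/mol.
n(SO2) = 287.66 g / 64.06 g/mol = 4.4905 mol.
From the equation the SO2:S mole ratio is 1:3, so n(S) = 4.4905 × 3/1 = 13.472 mol.
Mass of S = 13.472 mol × 32.06 g/mol = 431.90 g.
Actual mass collected = 431.90 g × 0.906 = 391.30 g.

391.3 g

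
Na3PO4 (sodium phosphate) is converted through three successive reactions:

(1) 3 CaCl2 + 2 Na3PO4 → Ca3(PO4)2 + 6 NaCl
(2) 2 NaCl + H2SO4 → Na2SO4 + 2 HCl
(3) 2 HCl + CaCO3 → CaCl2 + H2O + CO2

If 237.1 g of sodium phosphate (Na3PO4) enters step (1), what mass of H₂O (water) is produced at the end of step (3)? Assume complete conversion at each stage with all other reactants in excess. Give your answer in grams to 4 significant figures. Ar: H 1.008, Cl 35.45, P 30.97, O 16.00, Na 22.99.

M(Na3PO4) = 3(22.99) + 30.97 + 4(16.00) = 163.94 g/mol.
M(H2O) = 2(1.008) + 16.00 = 18.016 g/mol.
n(Na3PO4) = 237.1 / 163.94 = 1.4463 mol.
Reaction (1): Na3PO4→NaCl ratio 2:6 ⇒ n(NaCl) = 4.3388 mol.
Reaction (2): NaCl→HCl ratio 2:2 ⇒ n(HCl) = 4.3388 mol.
Reaction (3): HCl→H2O ratio 2:1 ⇒ n(H2O) = 2.1694 mol.
Mass of H2O = 2.1694 × 18.016 = 39.084 g.

39.08 g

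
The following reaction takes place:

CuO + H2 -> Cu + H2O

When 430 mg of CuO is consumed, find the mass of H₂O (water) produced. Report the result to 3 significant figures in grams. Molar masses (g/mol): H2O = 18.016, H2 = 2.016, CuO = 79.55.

Convert: 430 mg = 0.4300 g.
n(CuO) = 0.4300 g / 79.55 g/mol = 0.005405 mol.
From the equation the CuO:H2O mole ratio is 1:1, so n(H2O) = 0.005405 × 1/1 = 0.005405 mol.
Mass of H2O = 0.005405 mol × 18.016 g/mol = 0.09738 g.

0.0974 g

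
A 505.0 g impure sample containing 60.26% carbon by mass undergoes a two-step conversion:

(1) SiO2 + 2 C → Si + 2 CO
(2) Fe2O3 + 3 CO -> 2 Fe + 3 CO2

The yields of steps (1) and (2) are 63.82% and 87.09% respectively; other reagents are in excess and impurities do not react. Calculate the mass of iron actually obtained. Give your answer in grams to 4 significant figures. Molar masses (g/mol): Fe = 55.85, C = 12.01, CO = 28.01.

Pure C = 505.0 × 0.6026 = 304.31 g.
n(C) = 304.31 / 12.01 = 25.338 mol.
Step 1 (C:CO = 2:2): theoretical n(CO) = 25.338 mol; at 63.82% yield, n(CO) = 16.171 mol.
Step 2 (CO:Fe = 3:2): theoretical n(Fe) = 10.781 mol, so theoretical mass = 10.781 × 55.85 = 602.10 g.
At 87.09% yield, actual mass of Fe = 602.10 × 0.8709 = 524.37 g.

524.4 g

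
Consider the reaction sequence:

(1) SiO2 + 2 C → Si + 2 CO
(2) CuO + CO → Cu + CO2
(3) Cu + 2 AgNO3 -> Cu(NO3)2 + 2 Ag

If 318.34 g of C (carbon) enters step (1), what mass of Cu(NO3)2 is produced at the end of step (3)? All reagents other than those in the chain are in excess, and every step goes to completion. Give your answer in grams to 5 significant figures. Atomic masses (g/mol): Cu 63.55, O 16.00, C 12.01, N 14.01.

M(C) = 12.01 g/mol.
M(Cu(NO3)2) = 63.55 + 2(14.01) + 6(16.00) = 187.57 g/mol.
n(C) = 318.34 / 12.01 = 26.5062 mol.
Reaction (1): C→CO ratio 2:2 ⇒ n(CO) = 26.5062 mol.
Reaction (2): CO→Cu ratio 1:1 ⇒ n(Cu) = 26.5062 mol.
Reaction (3): Cu→Cu(NO3)2 ratio 1:1 ⇒ n(Cu(NO3)2) = 26.5062 mol.
Mass of Cu(NO3)2 = 26.5062 × 187.57 = 4971.78 g.

4971.8 g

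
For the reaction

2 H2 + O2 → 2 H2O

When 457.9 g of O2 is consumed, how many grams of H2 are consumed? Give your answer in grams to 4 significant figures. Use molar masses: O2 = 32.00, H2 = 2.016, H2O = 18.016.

57.70 g

n(O2) = 457.90 g / 32.00 g/mol = 14.309 mol.
From the equation the O2:H2 mole ratio is 1:2, so n(H2) = 14.309 × 2/1 = 28.619 mol.
Mass of H2 = 28.619 mol × 2.016 g/mol = 57.695 g.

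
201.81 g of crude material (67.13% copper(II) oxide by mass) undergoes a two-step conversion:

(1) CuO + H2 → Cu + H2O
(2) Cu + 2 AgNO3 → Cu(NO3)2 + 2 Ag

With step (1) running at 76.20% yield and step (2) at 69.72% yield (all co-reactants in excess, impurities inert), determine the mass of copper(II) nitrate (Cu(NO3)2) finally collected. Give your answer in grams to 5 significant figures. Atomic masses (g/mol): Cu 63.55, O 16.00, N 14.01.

169.71 g

Pure CuO = 201.81 × 0.6713 = 135.475 g.
M(CuO) = 63.55 + 16.00 = 79.55 g/mol.
M(Cu(NO3)2) = 63.55 + 2(14.01) + 6(16.00) = 187.57 g/mol.
n(CuO) = 135.475 / 79.55 = 1.70302 mol.
Step 1 (CuO:Cu = 1:1): theoretical n(Cu) = 1.70302 mol; at 76.20% yield, n(Cu) = 1.29770 mol.
Step 2 (Cu:Cu(NO3)2 = 1:1): theoretical n(Cu(NO3)2) = 1.29770 mol, so theoretical mass = 1.29770 × 187.57 = 243.409 g.
At 69.72% yield, actual mass of Cu(NO3)2 = 243.409 × 0.6972 = 169.705 g.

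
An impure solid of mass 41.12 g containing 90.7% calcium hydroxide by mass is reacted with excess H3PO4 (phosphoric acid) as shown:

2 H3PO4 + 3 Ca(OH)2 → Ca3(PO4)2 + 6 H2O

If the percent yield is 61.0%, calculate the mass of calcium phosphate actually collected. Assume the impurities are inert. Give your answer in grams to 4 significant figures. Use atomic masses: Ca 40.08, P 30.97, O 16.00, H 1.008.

31.75 g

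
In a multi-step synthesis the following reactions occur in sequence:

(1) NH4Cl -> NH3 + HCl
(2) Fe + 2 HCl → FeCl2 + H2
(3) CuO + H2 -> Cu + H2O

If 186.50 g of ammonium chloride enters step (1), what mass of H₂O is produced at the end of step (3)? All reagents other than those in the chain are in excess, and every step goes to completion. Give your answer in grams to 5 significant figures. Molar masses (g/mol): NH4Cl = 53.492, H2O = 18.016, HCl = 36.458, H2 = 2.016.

n(NH4Cl) = 186.50 / 53.492 = 3.48650 mol.
Reaction (1): NH4Cl→HCl ratio 1:1 ⇒ n(HCl) = 3.48650 mol.
Reaction (2): HCl→H2 ratio 2:1 ⇒ n(H2) = 1.74325 mol.
Reaction (3): H2→H2O ratio 1:1 ⇒ n(H2O) = 1.74325 mol.
Mass of H2O = 1.74325 × 18.016 = 31.4064 g.

31.406 g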